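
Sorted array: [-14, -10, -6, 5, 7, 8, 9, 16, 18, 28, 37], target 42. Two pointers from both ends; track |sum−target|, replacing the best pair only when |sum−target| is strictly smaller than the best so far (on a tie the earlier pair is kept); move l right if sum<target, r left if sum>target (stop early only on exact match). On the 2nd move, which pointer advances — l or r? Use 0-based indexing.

l=0 r=10: -14+37=23 d=19 *, l++
l=1 r=10: -10+37=27 d=15 *, l++

l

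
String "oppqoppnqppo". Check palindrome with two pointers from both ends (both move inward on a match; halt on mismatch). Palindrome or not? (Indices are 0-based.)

not a palindrome (mismatch at 4,7)

[0,11] 'o'=='o' → l++,r--
[1,10] 'p'=='p' → l++,r--
[2,9] 'p'=='p' → l++,r--
[3,8] 'q'=='q' → l++,r--
[4,7] 'o'!='n' → stop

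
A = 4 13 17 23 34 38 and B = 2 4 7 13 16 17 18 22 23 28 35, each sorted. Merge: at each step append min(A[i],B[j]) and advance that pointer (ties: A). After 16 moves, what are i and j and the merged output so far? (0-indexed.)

i=5, j=11, merged so far=[2, 4, 4, 7, 13, 13, 16, 17, 17, 18, 22, 23, 23, 28, 34, 35]

i=0 j=0: A[i]=4>B[j]=2 take 2, j++
i=0 j=1: A[i]=4<=B[j]=4 take 4, i++
i=1 j=1: A[i]=13>B[j]=4 take 4, j++
i=1 j=2: A[i]=13>B[j]=7 take 7, j++
i=1 j=3: A[i]=13<=B[j]=13 take 13, i++
i=2 j=3: A[i]=17>B[j]=13 take 13, j++
i=2 j=4: A[i]=17>B[j]=16 take 16, j++
i=2 j=5: A[i]=17<=B[j]=17 take 17, i++
i=3 j=5: A[i]=23>B[j]=17 take 17, j++
i=3 j=6: A[i]=23>B[j]=18 take 18, j++
i=3 j=7: A[i]=23>B[j]=22 take 22, j++
i=3 j=8: A[i]=23<=B[j]=23 take 23, i++
i=4 j=8: A[i]=34>B[j]=23 take 23, j++
i=4 j=9: A[i]=34>B[j]=28 take 28, j++
i=4 j=10: A[i]=34<=B[j]=35 take 34, i++
i=5 j=10: A[i]=38>B[j]=35 take 35, j++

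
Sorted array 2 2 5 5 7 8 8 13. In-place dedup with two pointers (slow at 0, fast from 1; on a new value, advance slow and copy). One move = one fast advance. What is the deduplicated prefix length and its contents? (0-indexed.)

(s=0,f=1) a[fast]=2=a[slow] dup → fast++
(s=0,f=2) a[fast]=5≠a[slow]=2 write a[1]=5 → slow++,fast++
(s=1,f=3) a[fast]=5=a[slow] dup → fast++
(s=1,f=4) a[fast]=7≠a[slow]=5 write a[2]=7 → slow++,fast++
(s=2,f=5) a[fast]=8≠a[slow]=7 write a[3]=8 → slow++,fast++
(s=3,f=6) a[fast]=8=a[slow] dup → fast++
(s=3,f=7) a[fast]=13≠a[slow]=8 write a[4]=13 → slow++,fast++

length 5; prefix = [2, 5, 7, 8, 13]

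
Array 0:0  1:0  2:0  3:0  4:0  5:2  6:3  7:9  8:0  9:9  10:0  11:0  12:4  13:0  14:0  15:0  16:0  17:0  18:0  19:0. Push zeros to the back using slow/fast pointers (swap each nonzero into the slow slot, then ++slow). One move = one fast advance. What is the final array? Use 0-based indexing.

(s=0,f=0) a[fast]=0 → fast++
(s=0,f=1) a[fast]=0 → fast++
(s=0,f=2) a[fast]=0 → fast++
(s=0,f=3) a[fast]=0 → fast++
(s=0,f=4) a[fast]=0 → fast++
(s=0,f=5) a[fast]=2≠0 swap→a[0]=2 → slow++,fast++
(s=1,f=6) a[fast]=3≠0 swap→a[1]=3 → slow++,fast++
(s=2,f=7) a[fast]=9≠0 swap→a[2]=9 → slow++,fast++
(s=3,f=8) a[fast]=0 → fast++
(s=3,f=9) a[fast]=9≠0 swap→a[3]=9 → slow++,fast++
(s=4,f=10) a[fast]=0 → fast++
(s=4,f=11) a[fast]=0 → fast++
(s=4,f=12) a[fast]=4≠0 swap→a[4]=4 → slow++,fast++
(s=5,f=13) a[fast]=0 → fast++
(s=5,f=14) a[fast]=0 → fast++
(s=5,f=15) a[fast]=0 → fast++
(s=5,f=16) a[fast]=0 → fast++
(s=5,f=17) a[fast]=0 → fast++
(s=5,f=18) a[fast]=0 → fast++
(s=5,f=19) a[fast]=0 → fast++

[2, 3, 9, 9, 4, 0, 0, 0, 0, 0, 0, 0, 0, 0, 0, 0, 0, 0, 0, 0]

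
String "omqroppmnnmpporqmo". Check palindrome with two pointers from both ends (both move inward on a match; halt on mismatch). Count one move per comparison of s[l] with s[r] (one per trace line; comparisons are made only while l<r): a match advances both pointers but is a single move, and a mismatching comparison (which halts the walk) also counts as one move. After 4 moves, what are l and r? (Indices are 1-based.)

l=5, r=14

l=1 r=18: 'o'=='o', l++,r--
l=2 r=17: 'm'=='m', l++,r--
l=3 r=16: 'q'=='q', l++,r--
l=4 r=15: 'r'=='r', l++,r--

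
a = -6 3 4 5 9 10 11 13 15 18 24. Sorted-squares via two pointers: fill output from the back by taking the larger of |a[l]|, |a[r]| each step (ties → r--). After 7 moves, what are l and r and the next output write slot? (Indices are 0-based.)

l=0, r=3, next write slot=3

l=0 r=10: |-6|<=|24| out[10]=576, r--
l=0 r=9: |-6|<=|18| out[9]=324, r--
l=0 r=8: |-6|<=|15| out[8]=225, r--
l=0 r=7: |-6|<=|13| out[7]=169, r--
l=0 r=6: |-6|<=|11| out[6]=121, r--
l=0 r=5: |-6|<=|10| out[5]=100, r--
l=0 r=4: |-6|<=|9| out[4]=81, r--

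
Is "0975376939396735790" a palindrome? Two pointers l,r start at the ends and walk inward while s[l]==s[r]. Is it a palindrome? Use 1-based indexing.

palindrome

l=1 r=19: '0'=='0', l++,r--
l=2 r=18: '9'=='9', l++,r--
l=3 r=17: '7'=='7', l++,r--
l=4 r=16: '5'=='5', l++,r--
l=5 r=15: '3'=='3', l++,r--
l=6 r=14: '7'=='7', l++,r--
l=7 r=13: '6'=='6', l++,r--
l=8 r=12: '9'=='9', l++,r--
l=9 r=11: '3'=='3', l++,r--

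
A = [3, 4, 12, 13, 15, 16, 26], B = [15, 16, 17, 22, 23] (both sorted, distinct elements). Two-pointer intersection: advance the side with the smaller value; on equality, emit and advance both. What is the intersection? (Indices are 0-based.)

i=0 j=0: 3<15, i++
i=1 j=0: 4<15, i++
i=2 j=0: 12<15, i++
i=3 j=0: 13<15, i++
i=4 j=0: 15==15 emit, i++,j++
i=5 j=1: 16==16 emit, i++,j++
i=6 j=2: 26>17, j++
i=6 j=3: 26>22, j++
i=6 j=4: 26>23, j++

intersection = [15, 16]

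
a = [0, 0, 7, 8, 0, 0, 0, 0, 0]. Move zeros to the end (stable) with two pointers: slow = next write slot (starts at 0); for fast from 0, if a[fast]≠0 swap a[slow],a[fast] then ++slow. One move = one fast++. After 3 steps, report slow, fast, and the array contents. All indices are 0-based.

slow=1, fast=3, a=[7, 0, 0, 8, 0, 0, 0, 0, 0]

(s=0,f=0) a[fast]=0 → fast++
(s=0,f=1) a[fast]=0 → fast++
(s=0,f=2) a[fast]=7≠0 swap→a[0]=7 → slow++,fast++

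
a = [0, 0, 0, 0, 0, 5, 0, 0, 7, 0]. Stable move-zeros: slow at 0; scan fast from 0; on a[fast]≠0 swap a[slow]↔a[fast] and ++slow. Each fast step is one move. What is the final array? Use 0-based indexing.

(s=0,f=0) a[fast]=0 → fast++
(s=0,f=1) a[fast]=0 → fast++
(s=0,f=2) a[fast]=0 → fast++
(s=0,f=3) a[fast]=0 → fast++
(s=0,f=4) a[fast]=0 → fast++
(s=0,f=5) a[fast]=5≠0 swap→a[0]=5 → slow++,fast++
(s=1,f=6) a[fast]=0 → fast++
(s=1,f=7) a[fast]=0 → fast++
(s=1,f=8) a[fast]=7≠0 swap→a[1]=7 → slow++,fast++
(s=2,f=9) a[fast]=0 → fast++

[5, 7, 0, 0, 0, 0, 0, 0, 0, 0]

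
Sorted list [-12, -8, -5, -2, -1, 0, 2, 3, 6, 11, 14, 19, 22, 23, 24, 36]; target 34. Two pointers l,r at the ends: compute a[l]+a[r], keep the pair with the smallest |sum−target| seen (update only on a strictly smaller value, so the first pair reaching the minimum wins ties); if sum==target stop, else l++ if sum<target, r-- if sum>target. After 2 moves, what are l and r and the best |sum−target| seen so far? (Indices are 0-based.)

l=2, r=15, best |Δ|=6

l=0 r=15: -12+36=24 d=10 *, l++
l=1 r=15: -8+36=28 d=6 *, l++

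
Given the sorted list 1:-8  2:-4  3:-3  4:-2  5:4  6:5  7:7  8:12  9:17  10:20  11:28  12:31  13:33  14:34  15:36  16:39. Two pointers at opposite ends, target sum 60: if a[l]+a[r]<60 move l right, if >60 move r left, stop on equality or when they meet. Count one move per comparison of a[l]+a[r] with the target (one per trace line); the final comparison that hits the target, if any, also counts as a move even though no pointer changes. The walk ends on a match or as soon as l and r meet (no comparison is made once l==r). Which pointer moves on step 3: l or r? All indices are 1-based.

l

[1,16] -8+39=31 <60 → l++
[2,16] -4+39=35 <60 → l++
[3,16] -3+39=36 <60 → l++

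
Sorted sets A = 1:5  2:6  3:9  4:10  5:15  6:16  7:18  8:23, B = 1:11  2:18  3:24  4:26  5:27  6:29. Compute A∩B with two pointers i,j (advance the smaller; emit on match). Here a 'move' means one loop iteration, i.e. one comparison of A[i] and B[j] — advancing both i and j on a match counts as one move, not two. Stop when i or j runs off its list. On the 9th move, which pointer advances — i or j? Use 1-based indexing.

i

i=1 j=1: 5<11, i++
i=2 j=1: 6<11, i++
i=3 j=1: 9<11, i++
i=4 j=1: 10<11, i++
i=5 j=1: 15>11, j++
i=5 j=2: 15<18, i++
i=6 j=2: 16<18, i++
i=7 j=2: 18==18 emit, i++,j++
i=8 j=3: 23<24, i++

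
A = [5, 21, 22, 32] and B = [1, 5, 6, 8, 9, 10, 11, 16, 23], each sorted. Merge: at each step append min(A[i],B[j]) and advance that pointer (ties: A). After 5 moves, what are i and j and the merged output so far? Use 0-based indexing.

i=1, j=4, merged so far=[1, 5, 5, 6, 8]

i=0 j=0: A[i]=5>B[j]=1 take 1, j++
i=0 j=1: A[i]=5<=B[j]=5 take 5, i++
i=1 j=1: A[i]=21>B[j]=5 take 5, j++
i=1 j=2: A[i]=21>B[j]=6 take 6, j++
i=1 j=3: A[i]=21>B[j]=8 take 8, j++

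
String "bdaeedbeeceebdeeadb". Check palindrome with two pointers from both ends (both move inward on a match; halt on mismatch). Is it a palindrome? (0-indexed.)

l=0 r=18: 'b'=='b', l++,r--
l=1 r=17: 'd'=='d', l++,r--
l=2 r=16: 'a'=='a', l++,r--
l=3 r=15: 'e'=='e', l++,r--
l=4 r=14: 'e'=='e', l++,r--
l=5 r=13: 'd'=='d', l++,r--
l=6 r=12: 'b'=='b', l++,r--
l=7 r=11: 'e'=='e', l++,r--
l=8 r=10: 'e'=='e', l++,r--

palindrome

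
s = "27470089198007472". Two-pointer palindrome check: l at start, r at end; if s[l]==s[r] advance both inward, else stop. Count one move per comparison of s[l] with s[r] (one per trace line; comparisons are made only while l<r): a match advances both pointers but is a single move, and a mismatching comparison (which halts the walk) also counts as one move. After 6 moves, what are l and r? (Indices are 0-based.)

l=6, r=10

[0,16] '2'=='2' → l++,r--
[1,15] '7'=='7' → l++,r--
[2,14] '4'=='4' → l++,r--
[3,13] '7'=='7' → l++,r--
[4,12] '0'=='0' → l++,r--
[5,11] '0'=='0' → l++,r--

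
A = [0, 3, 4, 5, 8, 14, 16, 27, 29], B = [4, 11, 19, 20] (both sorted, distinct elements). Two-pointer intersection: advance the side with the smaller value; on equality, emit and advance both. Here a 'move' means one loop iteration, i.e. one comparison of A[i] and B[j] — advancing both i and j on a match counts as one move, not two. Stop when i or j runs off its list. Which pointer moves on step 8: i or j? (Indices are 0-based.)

i=0 j=0: 0<4, i++
i=1 j=0: 3<4, i++
i=2 j=0: 4==4 emit, i++,j++
i=3 j=1: 5<11, i++
i=4 j=1: 8<11, i++
i=5 j=1: 14>11, j++
i=5 j=2: 14<19, i++
i=6 j=2: 16<19, i++

i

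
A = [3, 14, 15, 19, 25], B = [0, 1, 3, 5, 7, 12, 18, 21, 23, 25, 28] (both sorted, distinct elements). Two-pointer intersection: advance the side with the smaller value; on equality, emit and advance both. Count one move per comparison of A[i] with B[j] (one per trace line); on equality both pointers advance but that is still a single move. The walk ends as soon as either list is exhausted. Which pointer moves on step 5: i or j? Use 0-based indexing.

j

i=0 j=0: 3>0, j++
i=0 j=1: 3>1, j++
i=0 j=2: 3==3 emit, i++,j++
i=1 j=3: 14>5, j++
i=1 j=4: 14>7, j++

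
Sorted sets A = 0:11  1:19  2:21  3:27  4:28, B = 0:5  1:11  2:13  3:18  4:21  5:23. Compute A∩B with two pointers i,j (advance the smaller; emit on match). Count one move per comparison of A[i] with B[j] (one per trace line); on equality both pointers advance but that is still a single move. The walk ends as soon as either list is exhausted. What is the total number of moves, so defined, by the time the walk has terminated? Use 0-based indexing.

7 moves

i=0 j=0: 11>5, j++
i=0 j=1: 11==11 emit, i++,j++
i=1 j=2: 19>13, j++
i=1 j=3: 19>18, j++
i=1 j=4: 19<21, i++
i=2 j=4: 21==21 emit, i++,j++
i=3 j=5: 27>23, j++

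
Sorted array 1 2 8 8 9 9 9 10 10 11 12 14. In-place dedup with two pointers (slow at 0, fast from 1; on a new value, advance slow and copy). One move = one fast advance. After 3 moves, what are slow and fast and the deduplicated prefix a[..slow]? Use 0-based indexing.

slow=0 fast=1: a[fast]=2≠a[slow]=1 write a[1]=2, slow++,fast++
slow=1 fast=2: a[fast]=8≠a[slow]=2 write a[2]=8, slow++,fast++
slow=2 fast=3: a[fast]=8=a[slow] dup, fast++

slow=2, fast=4, prefix=[1, 2, 8]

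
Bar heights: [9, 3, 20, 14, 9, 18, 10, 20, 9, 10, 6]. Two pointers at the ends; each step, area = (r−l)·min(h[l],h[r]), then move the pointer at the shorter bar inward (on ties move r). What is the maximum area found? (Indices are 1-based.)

max area = 100

l=1 r=11: min(9,6)*10=60 best=60 *, r--
l=1 r=10: min(9,10)*9=81 best=81 *, l++
l=2 r=10: min(3,10)*8=24 best=81, l++
l=3 r=10: min(20,10)*7=70 best=81, r--
l=3 r=9: min(20,9)*6=54 best=81, r--
l=3 r=8: min(20,20)*5=100 best=100 *, r--
l=3 r=7: min(20,10)*4=40 best=100, r--
l=3 r=6: min(20,18)*3=54 best=100, r--
l=3 r=5: min(20,9)*2=18 best=100, r--
l=3 r=4: min(20,14)*1=14 best=100, r--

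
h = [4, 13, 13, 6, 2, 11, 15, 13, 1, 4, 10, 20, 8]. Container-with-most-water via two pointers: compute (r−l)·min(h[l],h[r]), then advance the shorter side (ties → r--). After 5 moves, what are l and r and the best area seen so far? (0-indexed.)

[0,12] min(4,8)*12=48 best=48 * → l++
[1,12] min(13,8)*11=88 best=88 * → r--
[1,11] min(13,20)*10=130 best=130 * → l++
[2,11] min(13,20)*9=117 best=130 → l++
[3,11] min(6,20)*8=48 best=130 → l++

l=4, r=11, best area=130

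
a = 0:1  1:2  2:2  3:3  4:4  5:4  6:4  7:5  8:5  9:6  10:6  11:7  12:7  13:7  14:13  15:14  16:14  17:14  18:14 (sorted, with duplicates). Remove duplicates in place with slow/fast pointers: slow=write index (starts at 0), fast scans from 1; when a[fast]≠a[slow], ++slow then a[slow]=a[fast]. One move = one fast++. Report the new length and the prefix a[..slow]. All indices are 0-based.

length 9; prefix = [1, 2, 3, 4, 5, 6, 7, 13, 14]

slow=0 fast=1: a[fast]=2≠a[slow]=1 write a[1]=2, slow++,fast++
slow=1 fast=2: a[fast]=2=a[slow] dup, fast++
slow=1 fast=3: a[fast]=3≠a[slow]=2 write a[2]=3, slow++,fast++
slow=2 fast=4: a[fast]=4≠a[slow]=3 write a[3]=4, slow++,fast++
slow=3 fast=5: a[fast]=4=a[slow] dup, fast++
slow=3 fast=6: a[fast]=4=a[slow] dup, fast++
slow=3 fast=7: a[fast]=5≠a[slow]=4 write a[4]=5, slow++,fast++
slow=4 fast=8: a[fast]=5=a[slow] dup, fast++
slow=4 fast=9: a[fast]=6≠a[slow]=5 write a[5]=6, slow++,fast++
slow=5 fast=10: a[fast]=6=a[slow] dup, fast++
slow=5 fast=11: a[fast]=7≠a[slow]=6 write a[6]=7, slow++,fast++
slow=6 fast=12: a[fast]=7=a[slow] dup, fast++
slow=6 fast=13: a[fast]=7=a[slow] dup, fast++
slow=6 fast=14: a[fast]=13≠a[slow]=7 write a[7]=13, slow++,fast++
slow=7 fast=15: a[fast]=14≠a[slow]=13 write a[8]=14, slow++,fast++
slow=8 fast=16: a[fast]=14=a[slow] dup, fast++
slow=8 fast=17: a[fast]=14=a[slow] dup, fast++
slow=8 fast=18: a[fast]=14=a[slow] dup, fast++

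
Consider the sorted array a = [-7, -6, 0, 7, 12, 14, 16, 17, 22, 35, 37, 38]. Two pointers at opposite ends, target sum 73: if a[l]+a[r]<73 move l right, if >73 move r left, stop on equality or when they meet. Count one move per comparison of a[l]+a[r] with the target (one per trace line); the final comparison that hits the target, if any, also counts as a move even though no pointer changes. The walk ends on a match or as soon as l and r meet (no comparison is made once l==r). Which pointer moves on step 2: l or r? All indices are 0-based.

l

l=0 r=11: -7+38=31 <73, l++
l=1 r=11: -6+38=32 <73, l++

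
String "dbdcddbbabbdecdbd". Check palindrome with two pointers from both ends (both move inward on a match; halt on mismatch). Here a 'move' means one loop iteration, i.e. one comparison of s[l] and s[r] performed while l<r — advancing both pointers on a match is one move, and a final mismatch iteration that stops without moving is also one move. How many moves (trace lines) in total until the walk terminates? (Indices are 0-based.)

5 moves

l=0 r=16: 'd'=='d', l++,r--
l=1 r=15: 'b'=='b', l++,r--
l=2 r=14: 'd'=='d', l++,r--
l=3 r=13: 'c'=='c', l++,r--
l=4 r=12: 'd'!='e', stop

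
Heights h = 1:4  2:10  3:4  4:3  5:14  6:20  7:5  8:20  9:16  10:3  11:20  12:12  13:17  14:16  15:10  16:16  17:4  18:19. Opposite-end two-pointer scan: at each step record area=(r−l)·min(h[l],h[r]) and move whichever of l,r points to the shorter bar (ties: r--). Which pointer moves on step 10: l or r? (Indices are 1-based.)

l=1 r=18: min(4,19)*17=68 best=68 *, l++
l=2 r=18: min(10,19)*16=160 best=160 *, l++
l=3 r=18: min(4,19)*15=60 best=160, l++
l=4 r=18: min(3,19)*14=42 best=160, l++
l=5 r=18: min(14,19)*13=182 best=182 *, l++
l=6 r=18: min(20,19)*12=228 best=228 *, r--
l=6 r=17: min(20,4)*11=44 best=228, r--
l=6 r=16: min(20,16)*10=160 best=228, r--
l=6 r=15: min(20,10)*9=90 best=228, r--
l=6 r=14: min(20,16)*8=128 best=228, r--

r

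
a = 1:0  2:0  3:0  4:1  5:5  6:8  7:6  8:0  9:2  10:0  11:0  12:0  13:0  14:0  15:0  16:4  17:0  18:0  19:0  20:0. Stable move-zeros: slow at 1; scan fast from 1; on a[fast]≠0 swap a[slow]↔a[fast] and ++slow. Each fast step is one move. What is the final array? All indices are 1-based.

(s=1,f=1) a[fast]=0 → fast++
(s=1,f=2) a[fast]=0 → fast++
(s=1,f=3) a[fast]=0 → fast++
(s=1,f=4) a[fast]=1≠0 swap→a[1]=1 → slow++,fast++
(s=2,f=5) a[fast]=5≠0 swap→a[2]=5 → slow++,fast++
(s=3,f=6) a[fast]=8≠0 swap→a[3]=8 → slow++,fast++
(s=4,f=7) a[fast]=6≠0 swap→a[4]=6 → slow++,fast++
(s=5,f=8) a[fast]=0 → fast++
(s=5,f=9) a[fast]=2≠0 swap→a[5]=2 → slow++,fast++
(s=6,f=10) a[fast]=0 → fast++
(s=6,f=11) a[fast]=0 → fast++
(s=6,f=12) a[fast]=0 → fast++
(s=6,f=13) a[fast]=0 → fast++
(s=6,f=14) a[fast]=0 → fast++
(s=6,f=15) a[fast]=0 → fast++
(s=6,f=16) a[fast]=4≠0 swap→a[6]=4 → slow++,fast++
(s=7,f=17) a[fast]=0 → fast++
(s=7,f=18) a[fast]=0 → fast++
(s=7,f=19) a[fast]=0 → fast++
(s=7,f=20) a[fast]=0 → fast++

[1, 5, 8, 6, 2, 4, 0, 0, 0, 0, 0, 0, 0, 0, 0, 0, 0, 0, 0, 0]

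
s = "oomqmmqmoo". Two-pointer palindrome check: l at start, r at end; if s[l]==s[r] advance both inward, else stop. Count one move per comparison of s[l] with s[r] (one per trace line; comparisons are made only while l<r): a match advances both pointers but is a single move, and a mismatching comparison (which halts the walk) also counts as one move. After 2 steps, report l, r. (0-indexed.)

l=2, r=7

l=0 r=9: 'o'=='o', l++,r--
l=1 r=8: 'o'=='o', l++,r--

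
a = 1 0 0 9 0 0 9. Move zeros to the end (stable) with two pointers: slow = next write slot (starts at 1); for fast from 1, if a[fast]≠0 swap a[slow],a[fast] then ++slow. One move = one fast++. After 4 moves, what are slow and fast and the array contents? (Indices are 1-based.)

slow=3, fast=5, a=[1, 9, 0, 0, 0, 0, 9]

(s=1,f=1) a[fast]=1≠0 swap→a[1]=1 → slow++,fast++
(s=2,f=2) a[fast]=0 → fast++
(s=2,f=3) a[fast]=0 → fast++
(s=2,f=4) a[fast]=9≠0 swap→a[2]=9 → slow++,fast++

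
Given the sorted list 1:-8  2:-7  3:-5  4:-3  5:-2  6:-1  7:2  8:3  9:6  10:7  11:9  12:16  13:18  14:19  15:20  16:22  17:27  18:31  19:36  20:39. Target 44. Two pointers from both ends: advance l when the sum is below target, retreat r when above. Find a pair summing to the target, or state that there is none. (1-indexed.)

no pair

[1,20] -8+39=31 <44 → l++
[2,20] -7+39=32 <44 → l++
[3,20] -5+39=34 <44 → l++
[4,20] -3+39=36 <44 → l++
[5,20] -2+39=37 <44 → l++
[6,20] -1+39=38 <44 → l++
[7,20] 2+39=41 <44 → l++
[8,20] 3+39=42 <44 → l++
[9,20] 6+39=45 >44 → r--
[9,19] 6+36=42 <44 → l++
[10,19] 7+36=43 <44 → l++
[11,19] 9+36=45 >44 → r--
[11,18] 9+31=40 <44 → l++
[12,18] 16+31=47 >44 → r--
[12,17] 16+27=43 <44 → l++
[13,17] 18+27=45 >44 → r--
[13,16] 18+22=40 <44 → l++
[14,16] 19+22=41 <44 → l++
[15,16] 20+22=42 <44 → l++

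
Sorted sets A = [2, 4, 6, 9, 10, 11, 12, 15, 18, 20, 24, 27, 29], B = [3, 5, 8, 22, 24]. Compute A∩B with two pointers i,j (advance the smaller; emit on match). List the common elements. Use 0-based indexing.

intersection = [24]

[i=0,j=0] 2<3 → i++
[i=1,j=0] 4>3 → j++
[i=1,j=1] 4<5 → i++
[i=2,j=1] 6>5 → j++
[i=2,j=2] 6<8 → i++
[i=3,j=2] 9>8 → j++
[i=3,j=3] 9<22 → i++
[i=4,j=3] 10<22 → i++
[i=5,j=3] 11<22 → i++
[i=6,j=3] 12<22 → i++
[i=7,j=3] 15<22 → i++
[i=8,j=3] 18<22 → i++
[i=9,j=3] 20<22 → i++
[i=10,j=3] 24>22 → j++
[i=10,j=4] 24==24 emit → i++,j++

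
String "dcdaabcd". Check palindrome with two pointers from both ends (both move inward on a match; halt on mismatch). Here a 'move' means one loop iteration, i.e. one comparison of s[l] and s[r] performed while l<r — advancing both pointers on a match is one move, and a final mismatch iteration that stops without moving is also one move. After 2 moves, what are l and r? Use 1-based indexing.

[1,8] 'd'=='d' → l++,r--
[2,7] 'c'=='c' → l++,r--

l=3, r=6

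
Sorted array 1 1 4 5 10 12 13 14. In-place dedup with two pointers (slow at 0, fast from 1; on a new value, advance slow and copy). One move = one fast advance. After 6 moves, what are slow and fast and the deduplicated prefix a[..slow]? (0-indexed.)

slow=5, fast=7, prefix=[1, 4, 5, 10, 12, 13]

(s=0,f=1) a[fast]=1=a[slow] dup → fast++
(s=0,f=2) a[fast]=4≠a[slow]=1 write a[1]=4 → slow++,fast++
(s=1,f=3) a[fast]=5≠a[slow]=4 write a[2]=5 → slow++,fast++
(s=2,f=4) a[fast]=10≠a[slow]=5 write a[3]=10 → slow++,fast++
(s=3,f=5) a[fast]=12≠a[slow]=10 write a[4]=12 → slow++,fast++
(s=4,f=6) a[fast]=13≠a[slow]=12 write a[5]=13 → slow++,fast++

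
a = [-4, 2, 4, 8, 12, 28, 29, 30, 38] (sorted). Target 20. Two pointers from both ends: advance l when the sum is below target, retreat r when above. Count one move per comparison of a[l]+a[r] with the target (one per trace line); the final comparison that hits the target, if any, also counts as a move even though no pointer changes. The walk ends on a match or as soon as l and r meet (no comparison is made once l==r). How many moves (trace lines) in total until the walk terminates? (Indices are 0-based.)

8 moves

[0,8] -4+38=34 >20 → r--
[0,7] -4+30=26 >20 → r--
[0,6] -4+29=25 >20 → r--
[0,5] -4+28=24 >20 → r--
[0,4] -4+12=8 <20 → l++
[1,4] 2+12=14 <20 → l++
[2,4] 4+12=16 <20 → l++
[3,4] 8+12=20 → found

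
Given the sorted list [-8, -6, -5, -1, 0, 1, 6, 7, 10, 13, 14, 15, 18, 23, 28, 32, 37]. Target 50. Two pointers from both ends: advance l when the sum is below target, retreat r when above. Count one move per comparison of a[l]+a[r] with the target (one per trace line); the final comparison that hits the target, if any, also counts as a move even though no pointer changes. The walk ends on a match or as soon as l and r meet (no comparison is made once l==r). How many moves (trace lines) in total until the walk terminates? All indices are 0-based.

[0,16] -8+37=29 <50 → l++
[1,16] -6+37=31 <50 → l++
[2,16] -5+37=32 <50 → l++
[3,16] -1+37=36 <50 → l++
[4,16] 0+37=37 <50 → l++
[5,16] 1+37=38 <50 → l++
[6,16] 6+37=43 <50 → l++
[7,16] 7+37=44 <50 → l++
[8,16] 10+37=47 <50 → l++
[9,16] 13+37=50 → found

10 moves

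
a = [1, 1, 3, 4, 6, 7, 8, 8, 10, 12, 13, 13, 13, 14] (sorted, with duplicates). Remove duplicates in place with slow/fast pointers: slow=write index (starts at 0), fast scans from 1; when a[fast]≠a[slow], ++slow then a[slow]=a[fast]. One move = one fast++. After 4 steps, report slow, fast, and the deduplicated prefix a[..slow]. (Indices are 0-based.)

(s=0,f=1) a[fast]=1=a[slow] dup → fast++
(s=0,f=2) a[fast]=3≠a[slow]=1 write a[1]=3 → slow++,fast++
(s=1,f=3) a[fast]=4≠a[slow]=3 write a[2]=4 → slow++,fast++
(s=2,f=4) a[fast]=6≠a[slow]=4 write a[3]=6 → slow++,fast++

slow=3, fast=5, prefix=[1, 3, 4, 6]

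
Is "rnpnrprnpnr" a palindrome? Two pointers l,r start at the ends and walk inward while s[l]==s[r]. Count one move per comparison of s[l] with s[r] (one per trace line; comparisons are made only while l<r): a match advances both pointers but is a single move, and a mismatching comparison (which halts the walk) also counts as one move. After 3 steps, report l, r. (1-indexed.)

l=4, r=8

[1,11] 'r'=='r' → l++,r--
[2,10] 'n'=='n' → l++,r--
[3,9] 'p'=='p' → l++,r--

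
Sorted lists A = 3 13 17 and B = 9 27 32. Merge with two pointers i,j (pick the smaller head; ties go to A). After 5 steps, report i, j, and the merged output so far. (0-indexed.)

i=0 j=0: A[i]=3<=B[j]=9 take 3, i++
i=1 j=0: A[i]=13>B[j]=9 take 9, j++
i=1 j=1: A[i]=13<=B[j]=27 take 13, i++
i=2 j=1: A[i]=17<=B[j]=27 take 17, i++
i=3 j=1: A done, take B[j]=27, j++

i=3, j=2, merged so far=[3, 9, 13, 17, 27]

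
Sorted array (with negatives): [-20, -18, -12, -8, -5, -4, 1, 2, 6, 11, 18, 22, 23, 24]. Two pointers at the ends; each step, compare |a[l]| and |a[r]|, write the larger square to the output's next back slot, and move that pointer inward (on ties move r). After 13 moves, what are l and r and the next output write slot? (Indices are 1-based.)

l=1 r=14: |-20|<=|24| out[14]=576, r--
l=1 r=13: |-20|<=|23| out[13]=529, r--
l=1 r=12: |-20|<=|22| out[12]=484, r--
l=1 r=11: |-20|>|18| out[11]=400, l++
l=2 r=11: |-18|<=|18| out[10]=324, r--
l=2 r=10: |-18|>|11| out[9]=324, l++
l=3 r=10: |-12|>|11| out[8]=144, l++
l=4 r=10: |-8|<=|11| out[7]=121, r--
l=4 r=9: |-8|>|6| out[6]=64, l++
l=5 r=9: |-5|<=|6| out[5]=36, r--
l=5 r=8: |-5|>|2| out[4]=25, l++
l=6 r=8: |-4|>|2| out[3]=16, l++
l=7 r=8: |1|<=|2| out[2]=4, r--

l=7, r=7, next write slot=1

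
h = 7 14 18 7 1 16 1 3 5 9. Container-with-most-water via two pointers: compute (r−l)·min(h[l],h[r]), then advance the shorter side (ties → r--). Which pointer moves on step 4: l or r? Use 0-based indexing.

r

l=0 r=9: min(7,9)*9=63 best=63 *, l++
l=1 r=9: min(14,9)*8=72 best=72 *, r--
l=1 r=8: min(14,5)*7=35 best=72, r--
l=1 r=7: min(14,3)*6=18 best=72, r--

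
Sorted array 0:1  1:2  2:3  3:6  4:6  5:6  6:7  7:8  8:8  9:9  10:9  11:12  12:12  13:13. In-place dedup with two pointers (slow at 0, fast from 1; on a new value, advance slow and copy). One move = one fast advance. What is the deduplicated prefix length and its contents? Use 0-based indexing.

length 9; prefix = [1, 2, 3, 6, 7, 8, 9, 12, 13]

(s=0,f=1) a[fast]=2≠a[slow]=1 write a[1]=2 → slow++,fast++
(s=1,f=2) a[fast]=3≠a[slow]=2 write a[2]=3 → slow++,fast++
(s=2,f=3) a[fast]=6≠a[slow]=3 write a[3]=6 → slow++,fast++
(s=3,f=4) a[fast]=6=a[slow] dup → fast++
(s=3,f=5) a[fast]=6=a[slow] dup → fast++
(s=3,f=6) a[fast]=7≠a[slow]=6 write a[4]=7 → slow++,fast++
(s=4,f=7) a[fast]=8≠a[slow]=7 write a[5]=8 → slow++,fast++
(s=5,f=8) a[fast]=8=a[slow] dup → fast++
(s=5,f=9) a[fast]=9≠a[slow]=8 write a[6]=9 → slow++,fast++
(s=6,f=10) a[fast]=9=a[slow] dup → fast++
(s=6,f=11) a[fast]=12≠a[slow]=9 write a[7]=12 → slow++,fast++
(s=7,f=12) a[fast]=12=a[slow] dup → fast++
(s=7,f=13) a[fast]=13≠a[slow]=12 write a[8]=13 → slow++,fast++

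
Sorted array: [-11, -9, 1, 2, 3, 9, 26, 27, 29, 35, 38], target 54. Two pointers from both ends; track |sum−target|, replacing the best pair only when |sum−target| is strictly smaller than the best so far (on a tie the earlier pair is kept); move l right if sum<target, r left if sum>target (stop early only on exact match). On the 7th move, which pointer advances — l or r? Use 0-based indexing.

r

l=0 r=10: -11+38=27 d=27 *, l++
l=1 r=10: -9+38=29 d=25 *, l++
l=2 r=10: 1+38=39 d=15 *, l++
l=3 r=10: 2+38=40 d=14 *, l++
l=4 r=10: 3+38=41 d=13 *, l++
l=5 r=10: 9+38=47 d=7 *, l++
l=6 r=10: 26+38=64 d=10, r--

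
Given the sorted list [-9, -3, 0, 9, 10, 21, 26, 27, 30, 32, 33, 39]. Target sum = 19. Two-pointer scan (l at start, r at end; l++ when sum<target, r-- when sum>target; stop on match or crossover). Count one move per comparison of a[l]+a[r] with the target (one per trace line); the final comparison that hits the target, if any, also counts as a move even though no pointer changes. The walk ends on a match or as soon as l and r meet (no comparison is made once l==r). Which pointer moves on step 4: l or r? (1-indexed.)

[1,12] -9+39=30 >19 → r--
[1,11] -9+33=24 >19 → r--
[1,10] -9+32=23 >19 → r--
[1,9] -9+30=21 >19 → r--

r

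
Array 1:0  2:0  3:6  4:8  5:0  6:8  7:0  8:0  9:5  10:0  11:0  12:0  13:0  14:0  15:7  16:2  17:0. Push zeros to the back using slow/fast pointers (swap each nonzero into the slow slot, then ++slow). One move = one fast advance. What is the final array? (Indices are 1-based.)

slow=1 fast=1: a[fast]=0, fast++
slow=1 fast=2: a[fast]=0, fast++
slow=1 fast=3: a[fast]=6≠0 swap→a[1]=6, slow++,fast++
slow=2 fast=4: a[fast]=8≠0 swap→a[2]=8, slow++,fast++
slow=3 fast=5: a[fast]=0, fast++
slow=3 fast=6: a[fast]=8≠0 swap→a[3]=8, slow++,fast++
slow=4 fast=7: a[fast]=0, fast++
slow=4 fast=8: a[fast]=0, fast++
slow=4 fast=9: a[fast]=5≠0 swap→a[4]=5, slow++,fast++
slow=5 fast=10: a[fast]=0, fast++
slow=5 fast=11: a[fast]=0, fast++
slow=5 fast=12: a[fast]=0, fast++
slow=5 fast=13: a[fast]=0, fast++
slow=5 fast=14: a[fast]=0, fast++
slow=5 fast=15: a[fast]=7≠0 swap→a[5]=7, slow++,fast++
slow=6 fast=16: a[fast]=2≠0 swap→a[6]=2, slow++,fast++
slow=7 fast=17: a[fast]=0, fast++

[6, 8, 8, 5, 7, 2, 0, 0, 0, 0, 0, 0, 0, 0, 0, 0, 0]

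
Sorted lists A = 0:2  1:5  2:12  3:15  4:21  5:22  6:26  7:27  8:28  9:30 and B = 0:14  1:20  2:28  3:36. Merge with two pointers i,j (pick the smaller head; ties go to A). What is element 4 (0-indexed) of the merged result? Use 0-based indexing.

merged[4] = 15

[i=0,j=0] A[i]=2<=B[j]=14 take 2 → i++
[i=1,j=0] A[i]=5<=B[j]=14 take 5 → i++
[i=2,j=0] A[i]=12<=B[j]=14 take 12 → i++
[i=3,j=0] A[i]=15>B[j]=14 take 14 → j++
[i=3,j=1] A[i]=15<=B[j]=20 take 15 → i++
[i=4,j=1] A[i]=21>B[j]=20 take 20 → j++
[i=4,j=2] A[i]=21<=B[j]=28 take 21 → i++
[i=5,j=2] A[i]=22<=B[j]=28 take 22 → i++
[i=6,j=2] A[i]=26<=B[j]=28 take 26 → i++
[i=7,j=2] A[i]=27<=B[j]=28 take 27 → i++
[i=8,j=2] A[i]=28<=B[j]=28 take 28 → i++
[i=9,j=2] A[i]=30>B[j]=28 take 28 → j++
[i=9,j=3] A[i]=30<=B[j]=36 take 30 → i++
[i=10,j=3] A done, take B[j]=36 → j++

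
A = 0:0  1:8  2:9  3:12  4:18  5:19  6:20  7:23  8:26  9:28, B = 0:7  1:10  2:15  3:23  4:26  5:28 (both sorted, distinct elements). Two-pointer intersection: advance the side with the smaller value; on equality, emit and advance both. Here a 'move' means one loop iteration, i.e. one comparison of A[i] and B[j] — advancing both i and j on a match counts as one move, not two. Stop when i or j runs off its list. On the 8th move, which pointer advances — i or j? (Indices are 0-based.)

i

[i=0,j=0] 0<7 → i++
[i=1,j=0] 8>7 → j++
[i=1,j=1] 8<10 → i++
[i=2,j=1] 9<10 → i++
[i=3,j=1] 12>10 → j++
[i=3,j=2] 12<15 → i++
[i=4,j=2] 18>15 → j++
[i=4,j=3] 18<23 → i++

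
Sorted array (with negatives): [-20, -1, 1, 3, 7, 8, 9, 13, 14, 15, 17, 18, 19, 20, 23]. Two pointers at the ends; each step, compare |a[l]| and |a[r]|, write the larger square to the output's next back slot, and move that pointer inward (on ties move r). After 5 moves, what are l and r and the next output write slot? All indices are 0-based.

l=0 r=14: |-20|<=|23| out[14]=529, r--
l=0 r=13: |-20|<=|20| out[13]=400, r--
l=0 r=12: |-20|>|19| out[12]=400, l++
l=1 r=12: |-1|<=|19| out[11]=361, r--
l=1 r=11: |-1|<=|18| out[10]=324, r--

l=1, r=10, next write slot=9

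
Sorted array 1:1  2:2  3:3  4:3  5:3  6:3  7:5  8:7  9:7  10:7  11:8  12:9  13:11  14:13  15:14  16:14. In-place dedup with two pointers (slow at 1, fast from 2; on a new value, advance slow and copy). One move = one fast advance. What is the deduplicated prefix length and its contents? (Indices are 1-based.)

(s=1,f=2) a[fast]=2≠a[slow]=1 write a[2]=2 → slow++,fast++
(s=2,f=3) a[fast]=3≠a[slow]=2 write a[3]=3 → slow++,fast++
(s=3,f=4) a[fast]=3=a[slow] dup → fast++
(s=3,f=5) a[fast]=3=a[slow] dup → fast++
(s=3,f=6) a[fast]=3=a[slow] dup → fast++
(s=3,f=7) a[fast]=5≠a[slow]=3 write a[4]=5 → slow++,fast++
(s=4,f=8) a[fast]=7≠a[slow]=5 write a[5]=7 → slow++,fast++
(s=5,f=9) a[fast]=7=a[slow] dup → fast++
(s=5,f=10) a[fast]=7=a[slow] dup → fast++
(s=5,f=11) a[fast]=8≠a[slow]=7 write a[6]=8 → slow++,fast++
(s=6,f=12) a[fast]=9≠a[slow]=8 write a[7]=9 → slow++,fast++
(s=7,f=13) a[fast]=11≠a[slow]=9 write a[8]=11 → slow++,fast++
(s=8,f=14) a[fast]=13≠a[slow]=11 write a[9]=13 → slow++,fast++
(s=9,f=15) a[fast]=14≠a[slow]=13 write a[10]=14 → slow++,fast++
(s=10,f=16) a[fast]=14=a[slow] dup → fast++

length 10; prefix = [1, 2, 3, 5, 7, 8, 9, 11, 13, 14]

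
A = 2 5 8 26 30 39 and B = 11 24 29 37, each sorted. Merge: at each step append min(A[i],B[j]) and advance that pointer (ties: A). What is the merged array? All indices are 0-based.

[2, 5, 8, 11, 24, 26, 29, 30, 37, 39]

[i=0,j=0] A[i]=2<=B[j]=11 take 2 → i++
[i=1,j=0] A[i]=5<=B[j]=11 take 5 → i++
[i=2,j=0] A[i]=8<=B[j]=11 take 8 → i++
[i=3,j=0] A[i]=26>B[j]=11 take 11 → j++
[i=3,j=1] A[i]=26>B[j]=24 take 24 → j++
[i=3,j=2] A[i]=26<=B[j]=29 take 26 → i++
[i=4,j=2] A[i]=30>B[j]=29 take 29 → j++
[i=4,j=3] A[i]=30<=B[j]=37 take 30 → i++
[i=5,j=3] A[i]=39>B[j]=37 take 37 → j++
[i=5,j=4] B done, take A[i]=39 → i++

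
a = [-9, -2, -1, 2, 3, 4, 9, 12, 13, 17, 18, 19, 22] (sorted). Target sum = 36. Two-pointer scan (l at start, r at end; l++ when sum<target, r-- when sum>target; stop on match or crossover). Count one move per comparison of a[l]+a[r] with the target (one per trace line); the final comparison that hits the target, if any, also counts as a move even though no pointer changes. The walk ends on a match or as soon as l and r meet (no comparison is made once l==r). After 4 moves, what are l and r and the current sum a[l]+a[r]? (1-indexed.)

l=1 r=13: -9+22=13 <36, l++
l=2 r=13: -2+22=20 <36, l++
l=3 r=13: -1+22=21 <36, l++
l=4 r=13: 2+22=24 <36, l++

l=5, r=13, sum=25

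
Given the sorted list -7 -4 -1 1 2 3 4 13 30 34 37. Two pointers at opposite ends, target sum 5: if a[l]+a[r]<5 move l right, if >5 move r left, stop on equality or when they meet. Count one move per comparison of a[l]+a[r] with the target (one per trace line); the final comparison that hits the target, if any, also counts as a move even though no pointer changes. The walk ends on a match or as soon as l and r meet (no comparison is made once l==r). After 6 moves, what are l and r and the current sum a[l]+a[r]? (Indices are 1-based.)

l=3, r=7, sum=3

[1,11] -7+37=30 >5 → r--
[1,10] -7+34=27 >5 → r--
[1,9] -7+30=23 >5 → r--
[1,8] -7+13=6 >5 → r--
[1,7] -7+4=-3 <5 → l++
[2,7] -4+4=0 <5 → l++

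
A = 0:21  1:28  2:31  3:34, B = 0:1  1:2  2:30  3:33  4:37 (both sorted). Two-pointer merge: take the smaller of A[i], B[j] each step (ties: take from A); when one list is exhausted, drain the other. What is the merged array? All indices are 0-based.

[1, 2, 21, 28, 30, 31, 33, 34, 37]

[i=0,j=0] A[i]=21>B[j]=1 take 1 → j++
[i=0,j=1] A[i]=21>B[j]=2 take 2 → j++
[i=0,j=2] A[i]=21<=B[j]=30 take 21 → i++
[i=1,j=2] A[i]=28<=B[j]=30 take 28 → i++
[i=2,j=2] A[i]=31>B[j]=30 take 30 → j++
[i=2,j=3] A[i]=31<=B[j]=33 take 31 → i++
[i=3,j=3] A[i]=34>B[j]=33 take 33 → j++
[i=3,j=4] A[i]=34<=B[j]=37 take 34 → i++
[i=4,j=4] A done, take B[j]=37 → j++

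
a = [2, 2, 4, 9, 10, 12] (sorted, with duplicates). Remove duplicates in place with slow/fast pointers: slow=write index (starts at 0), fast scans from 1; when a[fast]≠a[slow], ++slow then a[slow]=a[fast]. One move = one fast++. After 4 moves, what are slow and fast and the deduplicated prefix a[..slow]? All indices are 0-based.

slow=3, fast=5, prefix=[2, 4, 9, 10]

slow=0 fast=1: a[fast]=2=a[slow] dup, fast++
slow=0 fast=2: a[fast]=4≠a[slow]=2 write a[1]=4, slow++,fast++
slow=1 fast=3: a[fast]=9≠a[slow]=4 write a[2]=9, slow++,fast++
slow=2 fast=4: a[fast]=10≠a[slow]=9 write a[3]=10, slow++,fast++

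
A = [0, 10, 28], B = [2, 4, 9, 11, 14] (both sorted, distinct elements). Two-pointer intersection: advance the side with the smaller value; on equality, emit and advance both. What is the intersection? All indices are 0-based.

intersection = []

[i=0,j=0] 0<2 → i++
[i=1,j=0] 10>2 → j++
[i=1,j=1] 10>4 → j++
[i=1,j=2] 10>9 → j++
[i=1,j=3] 10<11 → i++
[i=2,j=3] 28>11 → j++
[i=2,j=4] 28>14 → j++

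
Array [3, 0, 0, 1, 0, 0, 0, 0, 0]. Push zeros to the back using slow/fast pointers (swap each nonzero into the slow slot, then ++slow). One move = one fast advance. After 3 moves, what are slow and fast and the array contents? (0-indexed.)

(s=0,f=0) a[fast]=3≠0 swap→a[0]=3 → slow++,fast++
(s=1,f=1) a[fast]=0 → fast++
(s=1,f=2) a[fast]=0 → fast++

slow=1, fast=3, a=[3, 0, 0, 1, 0, 0, 0, 0, 0]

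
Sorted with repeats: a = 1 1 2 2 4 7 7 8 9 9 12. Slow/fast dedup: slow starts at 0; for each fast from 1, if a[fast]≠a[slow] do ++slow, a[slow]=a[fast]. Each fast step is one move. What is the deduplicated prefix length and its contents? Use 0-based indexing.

slow=0 fast=1: a[fast]=1=a[slow] dup, fast++
slow=0 fast=2: a[fast]=2≠a[slow]=1 write a[1]=2, slow++,fast++
slow=1 fast=3: a[fast]=2=a[slow] dup, fast++
slow=1 fast=4: a[fast]=4≠a[slow]=2 write a[2]=4, slow++,fast++
slow=2 fast=5: a[fast]=7≠a[slow]=4 write a[3]=7, slow++,fast++
slow=3 fast=6: a[fast]=7=a[slow] dup, fast++
slow=3 fast=7: a[fast]=8≠a[slow]=7 write a[4]=8, slow++,fast++
slow=4 fast=8: a[fast]=9≠a[slow]=8 write a[5]=9, slow++,fast++
slow=5 fast=9: a[fast]=9=a[slow] dup, fast++
slow=5 fast=10: a[fast]=12≠a[slow]=9 write a[6]=12, slow++,fast++

length 7; prefix = [1, 2, 4, 7, 8, 9, 12]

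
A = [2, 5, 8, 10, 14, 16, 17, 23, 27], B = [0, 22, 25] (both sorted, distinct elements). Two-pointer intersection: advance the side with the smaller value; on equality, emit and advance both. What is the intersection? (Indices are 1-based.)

intersection = []

[i=1,j=1] 2>0 → j++
[i=1,j=2] 2<22 → i++
[i=2,j=2] 5<22 → i++
[i=3,j=2] 8<22 → i++
[i=4,j=2] 10<22 → i++
[i=5,j=2] 14<22 → i++
[i=6,j=2] 16<22 → i++
[i=7,j=2] 17<22 → i++
[i=8,j=2] 23>22 → j++
[i=8,j=3] 23<25 → i++
[i=9,j=3] 27>25 → j++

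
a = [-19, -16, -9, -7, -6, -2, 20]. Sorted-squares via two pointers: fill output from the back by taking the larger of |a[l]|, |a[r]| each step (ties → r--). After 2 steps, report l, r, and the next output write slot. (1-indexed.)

[1,7] |-19|<=|20| out[7]=400 → r--
[1,6] |-19|>|-2| out[6]=361 → l++

l=2, r=6, next write slot=5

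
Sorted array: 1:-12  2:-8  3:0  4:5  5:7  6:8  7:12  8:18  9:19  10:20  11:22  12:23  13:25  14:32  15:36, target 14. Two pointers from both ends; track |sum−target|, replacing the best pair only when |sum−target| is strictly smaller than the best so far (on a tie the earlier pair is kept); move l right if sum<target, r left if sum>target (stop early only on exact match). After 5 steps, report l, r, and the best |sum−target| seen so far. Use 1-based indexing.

l=2, r=11, best |Δ|=1

l=1 r=15: -12+36=24 d=10 *, r--
l=1 r=14: -12+32=20 d=6 *, r--
l=1 r=13: -12+25=13 d=1 *, l++
l=2 r=13: -8+25=17 d=3, r--
l=2 r=12: -8+23=15 d=1, r--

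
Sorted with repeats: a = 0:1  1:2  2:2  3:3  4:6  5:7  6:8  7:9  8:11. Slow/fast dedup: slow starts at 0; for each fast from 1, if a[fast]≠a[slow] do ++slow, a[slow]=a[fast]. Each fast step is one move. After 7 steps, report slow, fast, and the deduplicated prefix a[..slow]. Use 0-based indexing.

(s=0,f=1) a[fast]=2≠a[slow]=1 write a[1]=2 → slow++,fast++
(s=1,f=2) a[fast]=2=a[slow] dup → fast++
(s=1,f=3) a[fast]=3≠a[slow]=2 write a[2]=3 → slow++,fast++
(s=2,f=4) a[fast]=6≠a[slow]=3 write a[3]=6 → slow++,fast++
(s=3,f=5) a[fast]=7≠a[slow]=6 write a[4]=7 → slow++,fast++
(s=4,f=6) a[fast]=8≠a[slow]=7 write a[5]=8 → slow++,fast++
(s=5,f=7) a[fast]=9≠a[slow]=8 write a[6]=9 → slow++,fast++

slow=6, fast=8, prefix=[1, 2, 3, 6, 7, 8, 9]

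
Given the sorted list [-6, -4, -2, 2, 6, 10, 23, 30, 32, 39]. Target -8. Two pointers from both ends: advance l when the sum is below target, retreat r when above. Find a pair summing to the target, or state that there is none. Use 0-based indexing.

(-6, -2)

[0,9] -6+39=33 >-8 → r--
[0,8] -6+32=26 >-8 → r--
[0,7] -6+30=24 >-8 → r--
[0,6] -6+23=17 >-8 → r--
[0,5] -6+10=4 >-8 → r--
[0,4] -6+6=0 >-8 → r--
[0,3] -6+2=-4 >-8 → r--
[0,2] -6+-2=-8 → found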